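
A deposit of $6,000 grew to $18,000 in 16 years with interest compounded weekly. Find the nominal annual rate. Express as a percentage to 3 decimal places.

The 832-period growth factor is 18,000/6,000 = 3.
r/52 = 3^(1/832) − 1 ≈ 0.00132132, so r ≈ 52·0.00132132 = 6.87086%.

6.871%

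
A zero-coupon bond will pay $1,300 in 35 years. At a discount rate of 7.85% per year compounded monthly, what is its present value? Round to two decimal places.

$84.06

Periodic rate = 7.85%/12 = 0.00654167; 420 periods.
P = 1,300/(1 + 0.0785/12)^420 ≈ 1,300/15.46458214 ≈ 84.0631.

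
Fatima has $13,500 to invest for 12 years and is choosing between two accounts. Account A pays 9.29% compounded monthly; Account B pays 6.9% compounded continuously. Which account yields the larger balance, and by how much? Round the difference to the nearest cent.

Account A, by $10,086.66

Account A growth factor: (1 + 0.0929/12)^144 ≈ 3.0358970152; balance ≈ 40,984.6097.
Account B growth factor: e^(0.069·12) = e^0.828 ≈ 2.2887366864; balance ≈ 30,897.9453.
Account A is larger by 10,086.6644.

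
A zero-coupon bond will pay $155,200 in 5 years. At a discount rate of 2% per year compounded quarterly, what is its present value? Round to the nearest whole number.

Growth factor = (1 + 0.005)^20 ≈ 1.10489557719.
P = 155,200/1.10489557719 ≈ 140,465.7627.

$140,466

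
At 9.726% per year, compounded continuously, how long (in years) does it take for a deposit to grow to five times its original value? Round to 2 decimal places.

16.55 years

e^(0.09726t) = 5, so 0.09726t = ln 5 ≈ 1.6094.
t ≈ 1.6094/0.09726 ≈ 16.5478.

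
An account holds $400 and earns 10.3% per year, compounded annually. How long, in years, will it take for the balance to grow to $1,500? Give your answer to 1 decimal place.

(1 + 0.103)^t = 1,500/400 = 3.75.
t·ln(1 + 0.103) = ln(3.75); t = 1.3218/0.0980337 ≈ 13.4827.

13.5 years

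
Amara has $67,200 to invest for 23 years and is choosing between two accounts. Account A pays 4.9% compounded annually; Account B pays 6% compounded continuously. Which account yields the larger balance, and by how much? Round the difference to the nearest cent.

Account A growth factor: (1 + 0.049)^23 ≈ 3.0049429312; balance ≈ 201,932.1650.
Account B growth factor: e^(0.06·23) = e^1.38 ≈ 3.97490162749; balance ≈ 267,113.3894.
Account B is larger by 65,181.2244.

Account B, by $65,181.22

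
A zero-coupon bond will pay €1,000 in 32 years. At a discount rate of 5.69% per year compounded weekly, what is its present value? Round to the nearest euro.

€162

Growth factor = (1 + 0.0569/52)^1664 ≈ 6.17065221.
P = 1,000/6.17065221 ≈ 162.0574.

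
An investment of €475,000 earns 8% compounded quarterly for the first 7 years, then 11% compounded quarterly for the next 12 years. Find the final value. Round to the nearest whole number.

€3,041,069

After 7 years at 8%: 475,000 × 1.741024206174 ≈ 826,986.4979.
Then 12 years at 11%: 826,986.4979 × 3.677289877855 ≈ 3,041,069.0780.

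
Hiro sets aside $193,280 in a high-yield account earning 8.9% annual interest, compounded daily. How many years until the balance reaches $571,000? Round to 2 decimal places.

12.17 years

(1 + 0.000243836)^(365t) = 571,000/193,280 = 2.9543.
365t·ln(1 + 0.000243836) = ln(2.9543); 365t = 1.0832/0.000243806 ≈ 4443.0808.
t ≈ 12.1728 years.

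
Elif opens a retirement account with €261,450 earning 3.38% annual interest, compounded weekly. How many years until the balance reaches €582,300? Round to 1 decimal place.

23.7 years

We need (1 + 0.00065)^(52t) = 2.2272, so 52t = ln 2.2272 / ln 1.00065 ≈ 1232.3122.
t ≈ 1232.3122/52 = 23.6983 years.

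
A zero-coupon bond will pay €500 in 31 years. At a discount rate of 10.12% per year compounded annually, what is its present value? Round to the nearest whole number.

Growth factor = (1 + 0.1012)^31 ≈ 19.8541951.
P = 500/19.8541951 ≈ 25.1836.

€25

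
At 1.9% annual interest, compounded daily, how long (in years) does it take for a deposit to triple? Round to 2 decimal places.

(1 + 0.0000520548)^(365t) = 3.
365t = ln 3 / ln(1 + 0.0000520548) ≈ 1.0986/5.20534e-05 ≈ 21105.4696.
t ≈ 57.8232.

57.82 years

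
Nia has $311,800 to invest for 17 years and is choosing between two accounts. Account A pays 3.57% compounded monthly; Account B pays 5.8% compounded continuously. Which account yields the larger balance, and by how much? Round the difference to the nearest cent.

Account B, by $264,221.95

Account A growth factor: (1 + 0.002975)^204 ≈ 1.83308258564; balance ≈ 571,555.1502.
Account B growth factor: e^(0.058·17) = e^0.986 ≈ 2.68049103566; balance ≈ 835,777.1049.
Account B is larger by 264,221.9547.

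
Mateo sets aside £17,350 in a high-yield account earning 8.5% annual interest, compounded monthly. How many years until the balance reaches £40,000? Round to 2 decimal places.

(1 + 0.00708333)^(12t) = 40,000/17,350 = 2.3055.
12t·ln(1 + 0.00708333) = ln(2.3055); 12t = 0.83529/0.00705836 ≈ 118.3400.
t ≈ 9.8617 years.

9.86 years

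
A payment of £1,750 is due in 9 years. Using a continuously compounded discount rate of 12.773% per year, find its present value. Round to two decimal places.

£554.35

P = A·e^(−rt) = 1,750·e^(−1.14957).
e^(−1.14957) ≈ 0.3167729525, so P ≈ 554.3527.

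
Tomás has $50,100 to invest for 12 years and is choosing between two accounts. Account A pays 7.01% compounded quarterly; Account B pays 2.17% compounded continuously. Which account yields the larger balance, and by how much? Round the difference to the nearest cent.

Account A, by $50,343.66

Account A growth factor: (1 + 0.017525)^48 ≈ 2.30231234838; balance ≈ 115,345.8487.
Account B growth factor: e^(0.0217·12) = e^0.2604 ≈ 1.2974489625; balance ≈ 65,002.1930.
Account A is larger by 50,343.6556.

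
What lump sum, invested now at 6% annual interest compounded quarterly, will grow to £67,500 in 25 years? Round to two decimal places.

£15,229.99

Growth factor = (1 + 0.015)^100 ≈ 4.4320456495.
P = 67,500/4.4320456495 ≈ 15,229.9875.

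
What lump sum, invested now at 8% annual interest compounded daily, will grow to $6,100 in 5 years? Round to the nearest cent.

Growth factor = (1 + 0.08/365)^1825 ≈ 1.491759314.
P = 6,100/1.491759314 ≈ 4,089.1315.

$4,089.13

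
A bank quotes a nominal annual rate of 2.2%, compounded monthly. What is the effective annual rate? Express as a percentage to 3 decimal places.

EAR = (1 + 2.2%/12)^12 − 1 = (1 + 0.00183333)^12 − 1.
(1 + 0.00183333)^12 ≈ 1.022223, so EAR ≈ 2.22232%.

2.222%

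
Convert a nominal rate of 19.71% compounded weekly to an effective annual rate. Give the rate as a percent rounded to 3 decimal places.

One year is 52 periods at 0.00379038 each: (1 + 0.00379038)^52 ≈ 1.217412.
EAR = 1.217412 − 1 ≈ 21.74121%.

21.741%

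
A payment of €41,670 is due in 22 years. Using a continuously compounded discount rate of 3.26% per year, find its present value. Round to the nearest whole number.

€20,340

P = A·e^(−rt) = 41,670·e^(−0.7172).
e^(−0.7172) ≈ 0.48811707213, so P ≈ 20,339.8384.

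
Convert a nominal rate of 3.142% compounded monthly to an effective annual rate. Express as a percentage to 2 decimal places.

One year is 12 periods at 0.00261833 each: (1 + 0.00261833)^12 ≈ 1.031876.
EAR = 1.031876 − 1 ≈ 3.18764%.

3.19%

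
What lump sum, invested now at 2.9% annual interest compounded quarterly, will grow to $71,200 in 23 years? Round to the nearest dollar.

Growth factor = (1 + 0.00725)^92 ≈ 1.943700729.
P = 71,200/1.943700729 ≈ 36,631.1536.

$36,631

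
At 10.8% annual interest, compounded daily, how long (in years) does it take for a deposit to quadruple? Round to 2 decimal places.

(1 + 0.00029589)^(365t) = 4.
365t = ln 4 / ln(1 + 0.00029589) ≈ 1.3863/0.000295847 ≈ 4685.8546.
t ≈ 12.8380.

12.84 years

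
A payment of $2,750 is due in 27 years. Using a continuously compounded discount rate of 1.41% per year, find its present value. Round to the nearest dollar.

$1,879

P = A·e^(−rt) = 2,750·e^(−0.3807).
e^(−0.3807) ≈ 0.6833828737, so P ≈ 1,879.3029.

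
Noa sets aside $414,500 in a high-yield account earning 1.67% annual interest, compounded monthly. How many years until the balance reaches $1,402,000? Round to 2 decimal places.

73.02 years

We need (1 + 0.00139167)^(12t) = 3.3824, so 12t = ln 3.3824 / ln 1.001392 ≈ 876.2370.
t ≈ 876.2370/12 = 73.0198 years.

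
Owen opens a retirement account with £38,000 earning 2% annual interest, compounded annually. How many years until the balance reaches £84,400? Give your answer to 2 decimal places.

40.30 years

We need (1 + 0.02)^t = 2.2211, so t = ln 2.2211 / ln 1.02 ≈ 40.2967.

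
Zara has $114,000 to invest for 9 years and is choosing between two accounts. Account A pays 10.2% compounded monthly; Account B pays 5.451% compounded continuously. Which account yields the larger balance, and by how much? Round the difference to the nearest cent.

Account A, by $98,188.27

A: (1 + 0.0085)^108 ≈ 2.49458022489, so 114,000 × 2.49458022489 ≈ 284,382.1456.
B: e^(0.05451·9) = e^0.49059 ≈ 1.63327957069, so 114,000 × 1.63327957069 ≈ 186,193.8711.
Difference ≈ 98,188.2746 in favor of A.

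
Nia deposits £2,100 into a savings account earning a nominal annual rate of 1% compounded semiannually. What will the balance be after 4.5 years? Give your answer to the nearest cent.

£2,196.41

Growth factor = (1 + 0.005)^9 ≈ 1.045910579.
A ≈ 2,100 × 1.045910579 ≈ 2,196.4122.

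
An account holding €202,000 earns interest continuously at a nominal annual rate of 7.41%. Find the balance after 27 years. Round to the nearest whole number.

€1,493,635

A = P·e^(rt) = 202,000·e^(0.0741·27) = 202,000·e^2.0007.
e^2.0007 ≈ 7.394230248941, so A ≈ 1,493,634.5103.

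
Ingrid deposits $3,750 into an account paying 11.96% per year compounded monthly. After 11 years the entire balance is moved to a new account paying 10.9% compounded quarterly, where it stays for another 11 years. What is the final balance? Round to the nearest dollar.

$45,322

After 11 years at 11.96%: 3,750 × 3.7027921311 ≈ 13,885.4705.
Then 11 years at 10.9%: 13,885.4705 × 3.2640033596 ≈ 45,322.2223.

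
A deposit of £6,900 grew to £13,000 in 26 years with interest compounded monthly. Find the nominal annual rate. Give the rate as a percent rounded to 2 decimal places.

2.44%

The 312-period growth factor is 13,000/6,900 = 1.88406.
r/12 = 1.88406^(1/312) − 1 ≈ 0.00203228, so r ≈ 12·0.00203228 = 2.43874%.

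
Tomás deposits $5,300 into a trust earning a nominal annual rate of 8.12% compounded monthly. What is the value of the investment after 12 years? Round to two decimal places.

Periodic rate = 8.12%/12 = 0.00676667; periods = 12·12 = 144.
A = 5,300·(1 + 0.0812/12)^144 ≈ 5,300·2.6408955333 ≈ 13,996.7463.

$13,996.75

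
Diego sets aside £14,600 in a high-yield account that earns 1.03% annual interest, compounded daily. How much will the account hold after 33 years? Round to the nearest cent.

£20,510.09

Growth factor = (1 + 0.0103/365)^12045 ≈ 1.4048003657.
A ≈ 14,600 × 1.4048003657 ≈ 20,510.0853.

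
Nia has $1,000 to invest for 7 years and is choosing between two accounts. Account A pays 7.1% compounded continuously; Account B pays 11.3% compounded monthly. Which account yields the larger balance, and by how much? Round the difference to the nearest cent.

Account B, by $553.67

A: e^(0.071·7) = e^0.497 ≈ 1.643782519, so 1,000 × 1.643782519 ≈ 1,643.7825.
B: (1 + 0.113/12)^84 ≈ 2.197452917, so 1,000 × 2.197452917 ≈ 2,197.4529.
Difference ≈ 553.6704 in favor of B.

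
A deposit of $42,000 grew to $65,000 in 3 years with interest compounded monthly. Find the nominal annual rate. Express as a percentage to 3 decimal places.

14.646%

(1 + r/12)^36 = 65,000/42,000 = 1.54762.
1 + r/12 = 1.54762^(1/36) ≈ 1.012205, so r/12 ≈ 0.0122049.
r ≈ 12·0.0122049 = 14.64591%.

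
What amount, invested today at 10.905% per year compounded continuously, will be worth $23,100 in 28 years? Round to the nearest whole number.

$1,090

P = A·e^(−rt) = 23,100·e^(−3.0534).
e^(−3.0534) ≈ 0.047198177473, so P ≈ 1,090.2779.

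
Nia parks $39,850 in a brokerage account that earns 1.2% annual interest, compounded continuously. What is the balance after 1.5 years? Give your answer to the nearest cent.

A = P·e^(rt) = 39,850·e^(0.012·1.5) = 39,850·e^0.018.
e^0.018 ≈ 1.0181629764, so A ≈ 40,573.7946.

$40,573.79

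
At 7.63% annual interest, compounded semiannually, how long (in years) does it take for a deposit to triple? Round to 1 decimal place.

14.7 years

(1 + 0.03815)^(2t) = 3.
2t = ln 3 / ln(1 + 0.03815) ≈ 1.0986/0.0374403 ≈ 29.3431.
t ≈ 14.6715.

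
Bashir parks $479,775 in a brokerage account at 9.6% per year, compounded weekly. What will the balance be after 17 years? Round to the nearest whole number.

Periodic rate = 9.6%/52 = 0.00184615; periods = 52·17 = 884.
A = 479,775·(1 + 0.096/52)^884 ≈ 479,775·5.106403753435 ≈ 2,449,924.8608.

$2,449,925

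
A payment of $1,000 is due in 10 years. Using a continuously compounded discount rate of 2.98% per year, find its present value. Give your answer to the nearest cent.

$742.30

P = A·e^(−rt) = 1,000·e^(−0.298).
e^(−0.298) ≈ 0.74230134, so P ≈ 742.3013.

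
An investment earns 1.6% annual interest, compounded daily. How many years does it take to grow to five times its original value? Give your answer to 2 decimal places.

100.59 years

(1 + 0.0000438356)^(365t) = 5.
365t = ln 5 / ln(1 + 0.0000438356) ≈ 1.6094/4.38347e-05 ≈ 36716.1071.
t ≈ 100.5921.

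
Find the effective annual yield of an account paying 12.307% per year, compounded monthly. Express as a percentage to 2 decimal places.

13.03%

EAR = (1 + 12.307%/12)^12 − 1 = (1 + 0.0102558)^12 − 1.
(1 + 0.0102558)^12 ≈ 1.130255, so EAR ≈ 13.02549%.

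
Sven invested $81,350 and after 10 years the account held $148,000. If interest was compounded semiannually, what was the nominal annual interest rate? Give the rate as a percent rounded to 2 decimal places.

(1 + r/2)^20 = 148,000/81,350 = 1.8193.
1 + r/2 = 1.8193^(1/20) ≈ 1.030375, so r/2 ≈ 0.0303748.
r ≈ 2·0.0303748 = 6.07495%.

6.07%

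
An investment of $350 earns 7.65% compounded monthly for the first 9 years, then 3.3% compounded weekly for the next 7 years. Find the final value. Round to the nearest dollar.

$876

After 9 years at 7.65%: 350 × 1.98638159 ≈ 695.2336.
Then 7 years at 3.3%: 695.2336 × 1.25976694 ≈ 875.8322.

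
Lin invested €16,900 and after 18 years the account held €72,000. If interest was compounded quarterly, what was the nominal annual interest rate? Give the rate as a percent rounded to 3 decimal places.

8.134%

(1 + r/4)^72 = 72,000/16,900 = 4.26036.
1 + r/4 = 4.26036^(1/72) ≈ 1.020334, so r/4 ≈ 0.0203339.
r ≈ 4·0.0203339 = 8.13355%.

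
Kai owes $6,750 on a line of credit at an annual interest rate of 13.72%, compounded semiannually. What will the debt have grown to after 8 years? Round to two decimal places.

$19,514.01

Periodic rate = 13.72%/2 = 0.0686; periods = 2·8 = 16.
A = 6,750·(1 + 0.0686)^16 ≈ 6,750·2.8909642259 ≈ 19,514.0085.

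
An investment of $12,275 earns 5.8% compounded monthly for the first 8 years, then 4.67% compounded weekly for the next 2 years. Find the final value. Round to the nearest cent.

$21,408.86

After 8 years at 5.8%: 12,275 × 1.588646295 ≈ 19,500.6333.
Then 2 years at 4.67%: 19,500.6333 × 1.0978547901 ≈ 21,408.8636.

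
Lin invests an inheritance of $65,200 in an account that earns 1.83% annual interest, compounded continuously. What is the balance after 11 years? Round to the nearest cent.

$79,739.05

A = P·e^(rt) = 65,200·e^(0.0183·11) = 65,200·e^0.2013.
e^0.2013 ≈ 1.2229916143, so A ≈ 79,739.0533.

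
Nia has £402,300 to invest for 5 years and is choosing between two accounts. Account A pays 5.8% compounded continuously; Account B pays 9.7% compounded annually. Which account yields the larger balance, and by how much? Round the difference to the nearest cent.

Account B, by £101,476.34

A: e^(0.058·5) = e^0.29 ≈ 1.33642748803, so 402,300 × 1.33642748803 ≈ 537,644.7784.
B: (1 + 0.097)^5 ≈ 1.58866796375, so 402,300 × 1.58866796375 ≈ 639,121.1218.
Difference ≈ 101,476.3434 in favor of B.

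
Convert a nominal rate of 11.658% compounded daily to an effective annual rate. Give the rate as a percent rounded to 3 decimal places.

12.363%

One year is 365 periods at 0.000319397 each: (1 + 0.000319397)^365 ≈ 1.123626.
EAR = 1.123626 − 1 ≈ 12.36265%.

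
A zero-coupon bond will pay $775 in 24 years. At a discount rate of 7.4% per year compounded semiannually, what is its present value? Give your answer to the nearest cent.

$135.49

Growth factor = (1 + 0.037)^48 ≈ 5.71979293.
P = 775/5.71979293 ≈ 135.4944.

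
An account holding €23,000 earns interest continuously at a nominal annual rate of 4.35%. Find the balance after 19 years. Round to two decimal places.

€52,562.04

A = P·e^(rt) = 23,000·e^(0.0435·19) = 23,000·e^0.8265.
e^0.8265 ≈ 2.2853061549, so A ≈ 52,562.0416.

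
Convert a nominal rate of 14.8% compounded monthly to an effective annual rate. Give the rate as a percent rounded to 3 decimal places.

15.846%

EAR = (1 + 14.8%/12)^12 − 1 = (1 + 0.0123333)^12 − 1.
(1 + 0.0123333)^12 ≈ 1.158464, so EAR ≈ 15.84637%.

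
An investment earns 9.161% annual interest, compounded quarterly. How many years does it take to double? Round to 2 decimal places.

(1 + 0.0229025)^(4t) = 2.
4t = ln 2 / ln(1 + 0.0229025) ≈ 0.69315/0.0226442 ≈ 30.6104.
t ≈ 7.6526.

7.65 years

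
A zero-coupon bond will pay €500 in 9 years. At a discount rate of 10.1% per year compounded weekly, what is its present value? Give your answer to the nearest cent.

Periodic rate = 10.1%/52 = 0.00194231; 468 periods.
P = 500/(1 + 0.101/52)^468 ≈ 500/2.47965233 ≈ 201.6412.

€201.64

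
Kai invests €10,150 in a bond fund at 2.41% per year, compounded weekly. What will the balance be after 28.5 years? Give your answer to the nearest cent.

€20,169.36

Periodic rate = 2.41%/52 = 0.000463462; periods = 52·28.5 = 1482.
A = 10,150·(1 + 0.0241/52)^1482 ≈ 10,150·1.9871290028 ≈ 20,169.3594.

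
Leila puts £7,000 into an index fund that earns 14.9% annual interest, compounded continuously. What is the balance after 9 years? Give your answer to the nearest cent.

A = P·e^(rt) = 7,000·e^(0.149·9) = 7,000·e^1.341.
e^1.341 ≈ 3.822864459, so A ≈ 26,760.0512.

£26,760.05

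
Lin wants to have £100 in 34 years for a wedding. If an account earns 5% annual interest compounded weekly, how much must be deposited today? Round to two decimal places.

Periodic rate = 5%/52 = 0.000961538; 1768 periods.
P = 100/(1 + 0.05/52)^1768 ≈ 100/5.4694782 ≈ 18.2833.

£18.28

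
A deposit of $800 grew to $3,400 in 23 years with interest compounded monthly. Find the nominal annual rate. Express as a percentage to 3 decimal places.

6.307%

The 276-period growth factor is 3,400/800 = 4.25.
r/12 = 4.25^(1/276) − 1 ≈ 0.00525623, so r ≈ 12·0.00525623 = 6.30747%.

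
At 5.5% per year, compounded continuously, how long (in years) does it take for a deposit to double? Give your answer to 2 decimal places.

e^(0.055t) = 2, so 0.055t = ln 2 ≈ 0.69315.
t ≈ 0.69315/0.055 ≈ 12.6027.

12.60 years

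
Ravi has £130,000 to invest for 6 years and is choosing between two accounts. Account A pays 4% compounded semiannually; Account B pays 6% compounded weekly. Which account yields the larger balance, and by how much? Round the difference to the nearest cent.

Account B, by £21,422.72

A: (1 + 0.02)^12 ≈ 1.26824179456, so 130,000 × 1.26824179456 ≈ 164,871.4333.
B: (1 + 0.06/52)^312 ≈ 1.43303198273, so 130,000 × 1.43303198273 ≈ 186,294.1578.
Difference ≈ 21,422.7245 in favor of B.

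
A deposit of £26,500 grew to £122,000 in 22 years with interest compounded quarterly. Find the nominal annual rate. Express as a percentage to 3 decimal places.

7.001%

(1 + r/4)^88 = 122,000/26,500 = 4.60377.
1 + r/4 = 4.60377^(1/88) ≈ 1.017502, so r/4 ≈ 0.0175023.
r ≈ 4·0.0175023 = 7.00091%.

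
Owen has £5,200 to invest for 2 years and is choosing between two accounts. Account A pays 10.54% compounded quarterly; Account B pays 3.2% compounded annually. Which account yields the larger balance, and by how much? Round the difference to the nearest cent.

Account A, by £864.64

A: (1 + 0.02635)^8 ≈ 1.231300039, so 5,200 × 1.231300039 ≈ 6,402.7602.
B: (1 + 0.032)^2 ≈ 1.065024, so 5,200 × 1.065024 ≈ 5,538.1248.
Difference ≈ 864.6354 in favor of A.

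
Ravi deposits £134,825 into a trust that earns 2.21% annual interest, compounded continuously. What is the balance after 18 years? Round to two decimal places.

A = P·e^(rt) = 134,825·e^(0.0221·18) = 134,825·e^0.3978.
e^0.3978 ≈ 1.48854629088, so A ≈ 200,693.2537.

£200,693.25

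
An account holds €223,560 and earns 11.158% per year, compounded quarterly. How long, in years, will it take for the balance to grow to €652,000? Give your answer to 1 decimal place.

9.7 years

(1 + 0.027895)^(4t) = 652,000/223,560 = 2.9164.
4t·ln(1 + 0.027895) = ln(2.9164); 4t = 1.0704/0.027513 ≈ 38.9039.
t ≈ 9.7260 years.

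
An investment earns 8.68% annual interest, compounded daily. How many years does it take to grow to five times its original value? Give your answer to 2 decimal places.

18.54 years

(1 + 0.000237808)^(365t) = 5.
365t = ln 5 / ln(1 + 0.000237808) ≈ 1.6094/0.00023778 ≈ 6768.6024.
t ≈ 18.5441.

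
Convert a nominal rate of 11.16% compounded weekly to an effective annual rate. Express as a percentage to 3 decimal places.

One year is 52 periods at 0.00214615 each: (1 + 0.00214615)^52 ≈ 1.117932.
EAR = 1.117932 − 1 ≈ 11.79318%.

11.793%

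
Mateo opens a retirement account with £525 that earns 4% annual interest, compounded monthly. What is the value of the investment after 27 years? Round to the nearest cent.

Periodic rate = 4%/12 = 0.00333333; periods = 12·27 = 324.
A = 525·(1 + 0.04/12)^324 ≈ 525·2.939395624 ≈ 1,543.1827.

£1,543.18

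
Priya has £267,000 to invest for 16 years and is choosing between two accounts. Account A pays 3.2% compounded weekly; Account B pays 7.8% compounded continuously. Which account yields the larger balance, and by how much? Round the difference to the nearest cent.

Account B, by £484,606.84

A: (1 + 0.032/52)^832 ≈ 1.66836236599, so 267,000 × 1.66836236599 ≈ 445,452.7517.
B: e^(0.078·16) = e^1.248 ≈ 3.48336924758, so 267,000 × 3.48336924758 ≈ 930,059.5891.
Difference ≈ 484,606.8374 in favor of B.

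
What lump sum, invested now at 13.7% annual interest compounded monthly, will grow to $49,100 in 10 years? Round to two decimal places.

Periodic rate = 13.7%/12 = 0.0114167; 120 periods.
P = 49,100/(1 + 0.137/12)^120 ≈ 49,100/3.9049250913 ≈ 12,573.8648.

$12,573.86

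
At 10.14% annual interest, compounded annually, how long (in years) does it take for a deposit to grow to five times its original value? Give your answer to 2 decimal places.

16.66 years

(1 + 0.1014)^t = 5.
t = ln 5 / ln(1 + 0.1014) ≈ 1.6094/0.0965821 ≈ 16.6639.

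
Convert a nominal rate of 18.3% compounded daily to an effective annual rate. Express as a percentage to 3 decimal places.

20.076%

EAR = (1 + 18.3%/365)^365 − 1 = (1 + 0.00050137)^365 − 1.
(1 + 0.00050137)^365 ≈ 1.200759, so EAR ≈ 20.07593%.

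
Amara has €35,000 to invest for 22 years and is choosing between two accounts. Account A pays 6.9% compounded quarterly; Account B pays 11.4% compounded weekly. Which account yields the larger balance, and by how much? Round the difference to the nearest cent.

Account A growth factor: (1 + 0.01725)^88 ≈ 4.50440539776; balance ≈ 157,654.1889.
Account B growth factor: (1 + 0.114/52)^1144 ≈ 12.2466797269; balance ≈ 428,633.7904.
Account B is larger by 270,979.6015.

Account B, by €270,979.60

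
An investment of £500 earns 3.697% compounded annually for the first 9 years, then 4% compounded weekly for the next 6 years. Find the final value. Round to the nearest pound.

After 9 years at 3.697%: 500 × 1.38642292 ≈ 693.2115.
Then 6 years at 4%: 693.2115 × 1.27113187 ≈ 881.1632.

£881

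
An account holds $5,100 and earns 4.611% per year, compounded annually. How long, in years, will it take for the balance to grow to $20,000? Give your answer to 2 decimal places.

We need (1 + 0.04611)^t = 3.9216, so t = ln 3.9216 / ln 1.04611 ≈ 30.3136.

30.31 years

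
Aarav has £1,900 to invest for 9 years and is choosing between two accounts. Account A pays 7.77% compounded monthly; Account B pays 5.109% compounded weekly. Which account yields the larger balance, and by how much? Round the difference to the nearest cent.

A: (1 + 0.006475)^108 ≈ 2.007812341, so 1,900 × 2.007812341 ≈ 3,814.8434.
B: (1 + 0.0009825)^468 ≈ 1.583415569, so 1,900 × 1.583415569 ≈ 3,008.4896.
Difference ≈ 806.3539 in favor of A.

Account A, by £806.35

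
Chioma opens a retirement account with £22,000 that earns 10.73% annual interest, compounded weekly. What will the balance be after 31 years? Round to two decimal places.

£610,278.45

Periodic rate = 10.73%/52 = 0.00206346; periods = 52·31 = 1612.
A = 22,000·(1 + 0.1073/52)^1612 ≈ 22,000·27.7399293394 ≈ 610,278.4455.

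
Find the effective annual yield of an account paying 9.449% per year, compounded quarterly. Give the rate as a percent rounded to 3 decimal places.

One year is 4 periods at 0.0236225 each: (1 + 0.0236225)^4 ≈ 1.097891.
EAR = 1.097891 − 1 ≈ 9.78912%.

9.789%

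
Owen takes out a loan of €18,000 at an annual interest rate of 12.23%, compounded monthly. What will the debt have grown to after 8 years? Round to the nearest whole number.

€47,647

Periodic rate = 12.23%/12 = 0.0101917; periods = 12·8 = 96.
A = 18,000·(1 + 0.1223/12)^96 ≈ 18,000·2.6470554078 ≈ 47,646.9973.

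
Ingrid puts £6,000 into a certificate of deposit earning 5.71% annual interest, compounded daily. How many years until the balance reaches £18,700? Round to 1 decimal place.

19.9 years

We need (1 + 0.000156438)^(365t) = 3.1167, so 365t = ln 3.1167 / ln 1.000156 ≈ 7267.0987.
t ≈ 7267.0987/365 = 19.9099 years.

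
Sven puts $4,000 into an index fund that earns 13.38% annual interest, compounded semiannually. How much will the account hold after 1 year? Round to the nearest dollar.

Growth factor = (1 + 0.0669)^2 ≈ 1.13827561.
A ≈ 4,000 × 1.13827561 ≈ 4,553.1024.

$4,553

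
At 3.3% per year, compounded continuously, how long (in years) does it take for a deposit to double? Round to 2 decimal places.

e^(0.033t) = 2, so 0.033t = ln 2 ≈ 0.69315.
t ≈ 0.69315/0.033 ≈ 21.0045.

21.00 years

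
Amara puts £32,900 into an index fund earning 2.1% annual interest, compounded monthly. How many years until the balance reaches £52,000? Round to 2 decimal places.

21.82 years

We need (1 + 0.00175)^(12t) = 1.5805, so 12t = ln 1.5805 / ln 1.00175 ≈ 261.8123.
t ≈ 261.8123/12 = 21.8177 years.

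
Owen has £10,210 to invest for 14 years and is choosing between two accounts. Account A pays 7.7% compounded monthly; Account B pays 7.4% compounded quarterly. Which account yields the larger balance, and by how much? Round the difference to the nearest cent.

Account A growth factor: (1 + 0.077/12)^168 ≈ 2.928692685; balance ≈ 29,901.9523.
Account B growth factor: (1 + 0.0185)^56 ≈ 2.7913729578; balance ≈ 28,499.9179.
Account A is larger by 1,402.0344.

Account A, by £1,402.03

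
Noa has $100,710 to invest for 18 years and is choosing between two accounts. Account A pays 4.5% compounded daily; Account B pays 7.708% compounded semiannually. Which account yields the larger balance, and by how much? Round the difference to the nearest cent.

A: (1 + 0.045/365)^6570 ≈ 2.24779575727, so 100,710 × 2.24779575727 ≈ 226,375.5107.
B: (1 + 0.03854)^36 ≈ 3.90154139536, so 100,710 × 3.90154139536 ≈ 392,924.2339.
Difference ≈ 166,548.7232 in favor of B.

Account B, by $166,548.72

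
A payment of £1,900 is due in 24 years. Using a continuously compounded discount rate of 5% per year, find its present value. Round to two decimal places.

P = A·e^(−rt) = 1,900·e^(−1.2).
e^(−1.2) ≈ 0.3011942119, so P ≈ 572.2690.

£572.27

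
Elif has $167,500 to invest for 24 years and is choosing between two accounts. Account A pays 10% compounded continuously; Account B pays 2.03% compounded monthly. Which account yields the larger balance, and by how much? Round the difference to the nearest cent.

Account A, by $1,573,845.77

A: e^(0.1·24) = e^2.4 ≈ 11.02317638064, so 167,500 × 11.02317638064 ≈ 1,846,382.0438.
B: (1 + 0.0203/12)^288 ≈ 1.62708224029, so 167,500 × 1.62708224029 ≈ 272,536.2752.
Difference ≈ 1,573,845.7685 in favor of A.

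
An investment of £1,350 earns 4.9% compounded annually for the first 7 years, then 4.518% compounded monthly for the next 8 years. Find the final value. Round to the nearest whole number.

£2,707

After 7 years at 4.9%: 1,350 × 1.397746513 ≈ 1,886.9578.
Then 8 years at 4.518%: 1,886.9578 × 1.434421013 ≈ 2,706.6919.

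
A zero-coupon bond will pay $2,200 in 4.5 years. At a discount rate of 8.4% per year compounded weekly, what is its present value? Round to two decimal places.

$1,507.97

Growth factor = (1 + 0.084/52)^234 ≈ 1.458917935.
P = 2,200/1.458917935 ≈ 1,507.9669.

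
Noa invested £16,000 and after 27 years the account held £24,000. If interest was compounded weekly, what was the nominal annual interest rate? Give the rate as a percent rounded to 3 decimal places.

1.502%

The 1404-period growth factor is 24,000/16,000 = 1.5.
r/52 = 1.5^(1/1404) − 1 ≈ 0.000288835, so r ≈ 52·0.000288835 = 1.50194%.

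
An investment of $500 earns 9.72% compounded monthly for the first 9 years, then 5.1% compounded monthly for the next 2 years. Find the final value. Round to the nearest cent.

$1,323.01

Phase 1: 500·(1 + 0.0081)^108 ≈ 1,194.9793.
Phase 2: 1,194.9793·(1 + 0.00425)^24 ≈ 1,323.0144.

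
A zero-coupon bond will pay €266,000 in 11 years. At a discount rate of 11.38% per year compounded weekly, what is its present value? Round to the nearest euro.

€76,177

Growth factor = (1 + 0.1138/52)^572 ≈ 3.49185193924.
P = 266,000/3.49185193924 ≈ 76,177.3422.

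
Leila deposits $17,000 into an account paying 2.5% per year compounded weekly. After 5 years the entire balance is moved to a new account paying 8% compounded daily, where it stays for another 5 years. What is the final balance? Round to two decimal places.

$28,735.68

After 5 years at 2.5%: 17,000 × 1.1331144156 ≈ 19,262.9451.
Then 5 years at 8%: 19,262.9451 × 1.4917593136 ≈ 28,735.6777.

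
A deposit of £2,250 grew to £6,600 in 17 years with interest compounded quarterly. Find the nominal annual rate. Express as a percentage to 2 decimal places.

The 68-period growth factor is 6,600/2,250 = 2.93333.
r/4 = 2.93333^(1/68) − 1 ≈ 0.0159515, so r ≈ 4·0.0159515 = 6.38059%.

6.38%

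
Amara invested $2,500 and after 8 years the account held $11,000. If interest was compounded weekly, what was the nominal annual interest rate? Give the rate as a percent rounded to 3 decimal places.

The 416-period growth factor is 11,000/2,500 = 4.4.
r/52 = 4.4^(1/416) − 1 ≈ 0.0035679, so r ≈ 52·0.0035679 = 18.55308%.

18.553%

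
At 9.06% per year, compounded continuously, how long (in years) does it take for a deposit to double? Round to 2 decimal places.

e^(0.0906t) = 2, so 0.0906t = ln 2 ≈ 0.69315.
t ≈ 0.69315/0.0906 ≈ 7.6506.

7.65 years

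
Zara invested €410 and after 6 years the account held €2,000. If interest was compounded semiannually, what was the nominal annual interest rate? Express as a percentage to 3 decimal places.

28.236%

The 12-period growth factor is 2,000/410 = 4.87805.
r/2 = 4.87805^(1/12) − 1 ≈ 0.141179, so r ≈ 2·0.141179 = 28.23584%.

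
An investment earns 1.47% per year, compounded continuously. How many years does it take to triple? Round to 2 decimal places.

74.74 years

e^(0.0147t) = 3, so 0.0147t = ln 3 ≈ 1.0986.
t ≈ 1.0986/0.0147 ≈ 74.7355.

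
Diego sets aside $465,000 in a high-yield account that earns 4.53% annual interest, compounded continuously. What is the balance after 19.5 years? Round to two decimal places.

$1,124,830.24

A = P·e^(rt) = 465,000·e^(0.0453·19.5) = 465,000·e^0.88335.
e^0.88335 ≈ 2.418989763714, so A ≈ 1,124,830.2401.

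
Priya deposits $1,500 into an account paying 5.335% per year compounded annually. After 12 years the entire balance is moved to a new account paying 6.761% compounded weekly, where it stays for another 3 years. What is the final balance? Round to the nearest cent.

$3,427.63

After 12 years at 5.335%: 1,500 × 1.86583139 ≈ 2,798.7471.
Then 3 years at 6.761%: 2,798.7471 × 1.224702865 ≈ 3,427.6336.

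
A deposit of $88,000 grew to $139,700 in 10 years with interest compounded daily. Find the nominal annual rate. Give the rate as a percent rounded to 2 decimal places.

The 3650-period growth factor is 139,700/88,000 = 1.5875.
r/365 = 1.5875^(1/3650) − 1 ≈ 0.000126627, so r ≈ 365·0.000126627 = 4.62190%.

4.62%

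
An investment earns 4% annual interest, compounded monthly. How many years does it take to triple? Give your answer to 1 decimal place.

(1 + 0.00333333)^(12t) = 3.
12t = ln 3 / ln(1 + 0.00333333) ≈ 1.0986/0.00332779 ≈ 330.1327.
t ≈ 27.5111.

27.5 years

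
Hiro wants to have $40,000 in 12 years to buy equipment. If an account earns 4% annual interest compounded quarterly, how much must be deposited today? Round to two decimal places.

$24,810.42

Growth factor = (1 + 0.01)^48 ≈ 1.6122260777.
P = 40,000/1.6122260777 ≈ 24,810.4162.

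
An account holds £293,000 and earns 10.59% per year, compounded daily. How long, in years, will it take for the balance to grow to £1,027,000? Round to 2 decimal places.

11.85 years

We need (1 + 0.000290137)^(365t) = 3.5051, so 365t = ln 3.5051 / ln 1.00029 ≈ 4323.4975.
t ≈ 4323.4975/365 = 11.8452 years.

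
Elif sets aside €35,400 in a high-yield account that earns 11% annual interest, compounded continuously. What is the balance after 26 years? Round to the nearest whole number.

A = P·e^(rt) = 35,400·e^(0.11·26) = 35,400·e^2.86.
e^2.86 ≈ 17.4615269366, so A ≈ 618,138.0536.

€618,138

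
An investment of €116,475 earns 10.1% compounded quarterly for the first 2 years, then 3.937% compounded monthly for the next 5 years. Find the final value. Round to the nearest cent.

Phase 1: 116,475·(1 + 0.02525)^8 ≈ 142,190.6183.
Phase 2: 142,190.6183·(1 + 0.03937/12)^60 ≈ 173,070.0332.

€173,070.03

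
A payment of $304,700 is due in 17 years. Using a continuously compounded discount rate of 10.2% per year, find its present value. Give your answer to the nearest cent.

P = A·e^(−rt) = 304,700·e^(−1.734).
e^(−1.734) ≈ 0.176576688716, so P ≈ 53,802.9171.

$53,802.92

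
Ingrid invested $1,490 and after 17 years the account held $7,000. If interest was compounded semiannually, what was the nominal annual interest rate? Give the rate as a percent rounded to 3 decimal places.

(1 + r/2)^34 = 7,000/1,490 = 4.69799.
1 + r/2 = 4.69799^(1/34) ≈ 1.046555, so r/2 ≈ 0.0465551.
r ≈ 2·0.0465551 = 9.31103%.

9.311%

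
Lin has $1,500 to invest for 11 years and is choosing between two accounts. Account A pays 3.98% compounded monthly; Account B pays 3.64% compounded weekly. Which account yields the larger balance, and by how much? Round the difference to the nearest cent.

Account A growth factor: (1 + 0.0398/12)^132 ≈ 1.548173088; balance ≈ 2,322.2596.
Account B growth factor: (1 + 0.0007)^572 ≈ 1.492212511; balance ≈ 2,238.3188.
Account A is larger by 83.9409.

Account A, by $83.94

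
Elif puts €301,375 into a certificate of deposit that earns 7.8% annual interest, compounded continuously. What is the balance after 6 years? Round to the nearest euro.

A = P·e^(rt) = 301,375·e^(0.078·6) = 301,375·e^0.468.
e^0.468 ≈ 1.59679740269, so A ≈ 481,234.8172.

€481,235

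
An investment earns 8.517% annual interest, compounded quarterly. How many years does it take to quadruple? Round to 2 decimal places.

(1 + 0.0212925)^(4t) = 4.
4t = ln 4 / ln(1 + 0.0212925) ≈ 1.3863/0.021069 ≈ 65.7979.
t ≈ 16.4495.

16.45 years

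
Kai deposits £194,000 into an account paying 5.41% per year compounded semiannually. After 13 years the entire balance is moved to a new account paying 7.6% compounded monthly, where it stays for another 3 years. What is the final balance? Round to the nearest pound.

After 13 years at 5.41%: 194,000 × 2.0016182864 ≈ 388,313.9476.
Then 3 years at 7.6%: 388,313.9476 × 1.2551825674 ≈ 487,404.8977.

£487,405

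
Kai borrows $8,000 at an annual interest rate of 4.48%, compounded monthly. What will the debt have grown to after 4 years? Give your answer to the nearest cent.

$9,566.89

Growth factor = (1 + 0.0448/12)^48 ≈ 1.195860875.
A ≈ 8,000 × 1.195860875 ≈ 9,566.8870.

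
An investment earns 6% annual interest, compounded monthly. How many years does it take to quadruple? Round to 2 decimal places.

(1 + 0.005)^(12t) = 4.
12t = ln 4 / ln(1 + 0.005) ≈ 1.3863/0.00498754 ≈ 277.9514.
t ≈ 23.1626.

23.16 years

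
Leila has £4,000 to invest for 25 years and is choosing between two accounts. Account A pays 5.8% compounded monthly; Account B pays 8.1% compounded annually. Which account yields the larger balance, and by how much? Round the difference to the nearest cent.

Account A growth factor: (1 + 0.058/12)^300 ≈ 4.248249789; balance ≈ 16,992.9992.
Account B growth factor: (1 + 0.081)^25 ≈ 7.0087787217; balance ≈ 28,035.1149.
Account B is larger by 11,042.1157.

Account B, by £11,042.12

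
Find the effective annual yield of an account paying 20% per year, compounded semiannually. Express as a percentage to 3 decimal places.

EAR = (1 + 20%/2)^2 − 1 = (1 + 0.1)^2 − 1.
(1 + 0.1)^2 ≈ 1.21, so EAR ≈ 21.00000%.

21.000%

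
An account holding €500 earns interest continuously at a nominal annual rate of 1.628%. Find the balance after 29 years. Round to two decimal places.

A = P·e^(rt) = 500·e^(0.01628·29) = 500·e^0.47212.
e^0.47212 ≈ 1.60338978, so A ≈ 801.6949.

€801.69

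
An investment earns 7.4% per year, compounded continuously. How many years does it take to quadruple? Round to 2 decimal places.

e^(0.074t) = 4, so 0.074t = ln 4 ≈ 1.3863.
t ≈ 1.3863/0.074 ≈ 18.7337.

18.73 years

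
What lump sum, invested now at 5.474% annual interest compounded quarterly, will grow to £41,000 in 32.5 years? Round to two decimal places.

£7,004.73

Periodic rate = 5.474%/4 = 0.013685; 130 periods.
P = 41,000/(1 + 0.013685)^130 ≈ 41,000/5.8531898288 ≈ 7,004.7275.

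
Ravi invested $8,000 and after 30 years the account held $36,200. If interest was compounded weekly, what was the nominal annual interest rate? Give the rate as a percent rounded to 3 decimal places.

The 1560-period growth factor is 36,200/8,000 = 4.525.
r/52 = 4.525^(1/1560) − 1 ≈ 0.000968172, so r ≈ 52·0.000968172 = 5.03449%.

5.034%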